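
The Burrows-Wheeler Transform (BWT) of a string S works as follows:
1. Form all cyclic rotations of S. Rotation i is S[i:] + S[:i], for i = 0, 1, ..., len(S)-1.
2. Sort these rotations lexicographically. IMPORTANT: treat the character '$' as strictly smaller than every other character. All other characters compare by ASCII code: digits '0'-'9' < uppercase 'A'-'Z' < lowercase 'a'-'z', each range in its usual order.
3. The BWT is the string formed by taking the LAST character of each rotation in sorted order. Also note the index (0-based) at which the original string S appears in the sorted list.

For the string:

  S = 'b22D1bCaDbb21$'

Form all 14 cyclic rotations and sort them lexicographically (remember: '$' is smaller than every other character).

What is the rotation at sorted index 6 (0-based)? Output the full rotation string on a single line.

Answer: CaDbb21$b22D1b

Derivation:
All 14 rotations (rotation i = S[i:]+S[:i]):
  rot[0] = b22D1bCaDbb21$
  rot[1] = 22D1bCaDbb21$b
  rot[2] = 2D1bCaDbb21$b2
  rot[3] = D1bCaDbb21$b22
  rot[4] = 1bCaDbb21$b22D
  rot[5] = bCaDbb21$b22D1
  rot[6] = CaDbb21$b22D1b
  rot[7] = aDbb21$b22D1bC
  rot[8] = Dbb21$b22D1bCa
  rot[9] = bb21$b22D1bCaD
  rot[10] = b21$b22D1bCaDb
  rot[11] = 21$b22D1bCaDbb
  rot[12] = 1$b22D1bCaDbb2
  rot[13] = $b22D1bCaDbb21
Sorted (with $ < everything):
  sorted[0] = $b22D1bCaDbb21
  sorted[1] = 1$b22D1bCaDbb2
  sorted[2] = 1bCaDbb21$b22D
  sorted[3] = 21$b22D1bCaDbb
  sorted[4] = 22D1bCaDbb21$b
  sorted[5] = 2D1bCaDbb21$b2
  sorted[6] = CaDbb21$b22D1b
  sorted[7] = D1bCaDbb21$b22
  sorted[8] = Dbb21$b22D1bCa
  sorted[9] = aDbb21$b22D1bC
  sorted[10] = b21$b22D1bCaDb
  sorted[11] = b22D1bCaDbb21$
  sorted[12] = bCaDbb21$b22D1
  sorted[13] = bb21$b22D1bCaD
sorted[6] = CaDbb21$b22D1b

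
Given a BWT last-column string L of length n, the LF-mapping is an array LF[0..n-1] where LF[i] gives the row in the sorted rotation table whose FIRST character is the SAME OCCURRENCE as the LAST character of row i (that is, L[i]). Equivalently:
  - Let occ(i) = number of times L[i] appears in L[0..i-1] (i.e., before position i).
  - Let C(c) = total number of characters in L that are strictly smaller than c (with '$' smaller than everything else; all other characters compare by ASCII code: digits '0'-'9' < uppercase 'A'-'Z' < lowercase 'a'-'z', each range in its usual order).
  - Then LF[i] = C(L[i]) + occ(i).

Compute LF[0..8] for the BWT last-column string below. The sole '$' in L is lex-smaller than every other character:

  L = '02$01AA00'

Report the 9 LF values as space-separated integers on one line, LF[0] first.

Answer: 1 6 0 2 5 7 8 3 4

Derivation:
Char counts: '$':1, '0':4, '1':1, '2':1, 'A':2
C (first-col start): C('$')=0, C('0')=1, C('1')=5, C('2')=6, C('A')=7
L[0]='0': occ=0, LF[0]=C('0')+0=1+0=1
L[1]='2': occ=0, LF[1]=C('2')+0=6+0=6
L[2]='$': occ=0, LF[2]=C('$')+0=0+0=0
L[3]='0': occ=1, LF[3]=C('0')+1=1+1=2
L[4]='1': occ=0, LF[4]=C('1')+0=5+0=5
L[5]='A': occ=0, LF[5]=C('A')+0=7+0=7
L[6]='A': occ=1, LF[6]=C('A')+1=7+1=8
L[7]='0': occ=2, LF[7]=C('0')+2=1+2=3
L[8]='0': occ=3, LF[8]=C('0')+3=1+3=4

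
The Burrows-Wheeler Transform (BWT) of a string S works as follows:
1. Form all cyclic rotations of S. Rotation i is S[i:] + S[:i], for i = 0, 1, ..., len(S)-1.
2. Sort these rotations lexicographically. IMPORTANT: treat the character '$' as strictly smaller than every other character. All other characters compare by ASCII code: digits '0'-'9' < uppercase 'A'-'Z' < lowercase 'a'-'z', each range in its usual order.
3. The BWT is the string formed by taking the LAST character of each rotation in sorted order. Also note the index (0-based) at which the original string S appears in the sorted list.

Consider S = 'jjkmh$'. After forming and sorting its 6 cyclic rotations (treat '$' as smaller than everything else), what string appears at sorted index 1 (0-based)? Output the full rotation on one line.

All 6 rotations (rotation i = S[i:]+S[:i]):
  rot[0] = jjkmh$
  rot[1] = jkmh$j
  rot[2] = kmh$jj
  rot[3] = mh$jjk
  rot[4] = h$jjkm
  rot[5] = $jjkmh
Sorted (with $ < everything):
  sorted[0] = $jjkmh
  sorted[1] = h$jjkm
  sorted[2] = jjkmh$
  sorted[3] = jkmh$j
  sorted[4] = kmh$jj
  sorted[5] = mh$jjk
sorted[1] = h$jjkm

Answer: h$jjkm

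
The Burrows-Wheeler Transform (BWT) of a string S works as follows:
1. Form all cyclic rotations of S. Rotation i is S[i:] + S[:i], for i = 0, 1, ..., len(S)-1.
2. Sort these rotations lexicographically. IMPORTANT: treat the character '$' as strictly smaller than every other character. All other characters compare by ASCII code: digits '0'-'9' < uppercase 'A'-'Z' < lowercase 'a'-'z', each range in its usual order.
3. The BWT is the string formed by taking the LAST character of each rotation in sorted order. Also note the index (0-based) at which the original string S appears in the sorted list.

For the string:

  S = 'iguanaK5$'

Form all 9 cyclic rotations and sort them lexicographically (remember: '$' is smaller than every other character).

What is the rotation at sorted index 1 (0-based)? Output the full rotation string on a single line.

Answer: 5$iguanaK

Derivation:
All 9 rotations (rotation i = S[i:]+S[:i]):
  rot[0] = iguanaK5$
  rot[1] = guanaK5$i
  rot[2] = uanaK5$ig
  rot[3] = anaK5$igu
  rot[4] = naK5$igua
  rot[5] = aK5$iguan
  rot[6] = K5$iguana
  rot[7] = 5$iguanaK
  rot[8] = $iguanaK5
Sorted (with $ < everything):
  sorted[0] = $iguanaK5
  sorted[1] = 5$iguanaK
  sorted[2] = K5$iguana
  sorted[3] = aK5$iguan
  sorted[4] = anaK5$igu
  sorted[5] = guanaK5$i
  sorted[6] = iguanaK5$
  sorted[7] = naK5$igua
  sorted[8] = uanaK5$ig
sorted[1] = 5$iguanaK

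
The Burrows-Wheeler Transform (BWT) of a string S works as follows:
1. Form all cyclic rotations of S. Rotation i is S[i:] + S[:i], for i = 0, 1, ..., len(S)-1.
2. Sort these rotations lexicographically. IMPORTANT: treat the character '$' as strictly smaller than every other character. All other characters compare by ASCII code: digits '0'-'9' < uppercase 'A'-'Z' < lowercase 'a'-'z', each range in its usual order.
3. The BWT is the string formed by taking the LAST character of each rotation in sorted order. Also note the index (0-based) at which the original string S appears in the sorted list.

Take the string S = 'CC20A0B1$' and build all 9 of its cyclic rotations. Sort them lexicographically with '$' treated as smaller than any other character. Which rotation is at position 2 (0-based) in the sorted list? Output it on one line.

Answer: 0B1$CC20A

Derivation:
All 9 rotations (rotation i = S[i:]+S[:i]):
  rot[0] = CC20A0B1$
  rot[1] = C20A0B1$C
  rot[2] = 20A0B1$CC
  rot[3] = 0A0B1$CC2
  rot[4] = A0B1$CC20
  rot[5] = 0B1$CC20A
  rot[6] = B1$CC20A0
  rot[7] = 1$CC20A0B
  rot[8] = $CC20A0B1
Sorted (with $ < everything):
  sorted[0] = $CC20A0B1
  sorted[1] = 0A0B1$CC2
  sorted[2] = 0B1$CC20A
  sorted[3] = 1$CC20A0B
  sorted[4] = 20A0B1$CC
  sorted[5] = A0B1$CC20
  sorted[6] = B1$CC20A0
  sorted[7] = C20A0B1$C
  sorted[8] = CC20A0B1$
sorted[2] = 0B1$CC20A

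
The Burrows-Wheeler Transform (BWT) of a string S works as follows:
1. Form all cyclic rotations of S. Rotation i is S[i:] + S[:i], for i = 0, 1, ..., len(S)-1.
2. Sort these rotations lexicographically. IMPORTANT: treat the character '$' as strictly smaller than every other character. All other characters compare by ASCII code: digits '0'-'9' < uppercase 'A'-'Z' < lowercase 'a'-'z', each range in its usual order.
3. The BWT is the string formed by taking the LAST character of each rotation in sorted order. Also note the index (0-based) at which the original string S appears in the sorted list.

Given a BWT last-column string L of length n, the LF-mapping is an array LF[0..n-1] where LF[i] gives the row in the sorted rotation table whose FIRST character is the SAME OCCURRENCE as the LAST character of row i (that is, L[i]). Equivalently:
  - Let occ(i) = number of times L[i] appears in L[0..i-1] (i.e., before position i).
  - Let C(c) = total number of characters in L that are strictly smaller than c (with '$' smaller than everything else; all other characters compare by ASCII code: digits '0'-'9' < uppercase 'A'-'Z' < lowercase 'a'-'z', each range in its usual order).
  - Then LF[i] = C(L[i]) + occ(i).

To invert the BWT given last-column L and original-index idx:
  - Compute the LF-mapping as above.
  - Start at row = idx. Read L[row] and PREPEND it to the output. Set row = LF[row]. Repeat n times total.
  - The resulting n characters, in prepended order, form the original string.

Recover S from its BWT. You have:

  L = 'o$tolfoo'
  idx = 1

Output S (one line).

Answer: footloo$

Derivation:
LF mapping: 3 0 7 4 2 1 5 6
Walk LF starting at row 1, prepending L[row]:
  step 1: row=1, L[1]='$', prepend. Next row=LF[1]=0
  step 2: row=0, L[0]='o', prepend. Next row=LF[0]=3
  step 3: row=3, L[3]='o', prepend. Next row=LF[3]=4
  step 4: row=4, L[4]='l', prepend. Next row=LF[4]=2
  step 5: row=2, L[2]='t', prepend. Next row=LF[2]=7
  step 6: row=7, L[7]='o', prepend. Next row=LF[7]=6
  step 7: row=6, L[6]='o', prepend. Next row=LF[6]=5
  step 8: row=5, L[5]='f', prepend. Next row=LF[5]=1
Reversed output: footloo$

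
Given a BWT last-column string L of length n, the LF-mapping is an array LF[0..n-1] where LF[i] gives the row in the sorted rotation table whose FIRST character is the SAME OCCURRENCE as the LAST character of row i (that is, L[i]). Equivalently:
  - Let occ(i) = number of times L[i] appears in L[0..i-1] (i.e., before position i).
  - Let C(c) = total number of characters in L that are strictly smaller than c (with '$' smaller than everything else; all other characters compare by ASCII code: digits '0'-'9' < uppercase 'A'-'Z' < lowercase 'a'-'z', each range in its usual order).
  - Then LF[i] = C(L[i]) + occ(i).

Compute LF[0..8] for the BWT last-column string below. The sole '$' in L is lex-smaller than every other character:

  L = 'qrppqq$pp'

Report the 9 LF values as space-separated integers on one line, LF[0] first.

Char counts: '$':1, 'p':4, 'q':3, 'r':1
C (first-col start): C('$')=0, C('p')=1, C('q')=5, C('r')=8
L[0]='q': occ=0, LF[0]=C('q')+0=5+0=5
L[1]='r': occ=0, LF[1]=C('r')+0=8+0=8
L[2]='p': occ=0, LF[2]=C('p')+0=1+0=1
L[3]='p': occ=1, LF[3]=C('p')+1=1+1=2
L[4]='q': occ=1, LF[4]=C('q')+1=5+1=6
L[5]='q': occ=2, LF[5]=C('q')+2=5+2=7
L[6]='$': occ=0, LF[6]=C('$')+0=0+0=0
L[7]='p': occ=2, LF[7]=C('p')+2=1+2=3
L[8]='p': occ=3, LF[8]=C('p')+3=1+3=4

Answer: 5 8 1 2 6 7 0 3 4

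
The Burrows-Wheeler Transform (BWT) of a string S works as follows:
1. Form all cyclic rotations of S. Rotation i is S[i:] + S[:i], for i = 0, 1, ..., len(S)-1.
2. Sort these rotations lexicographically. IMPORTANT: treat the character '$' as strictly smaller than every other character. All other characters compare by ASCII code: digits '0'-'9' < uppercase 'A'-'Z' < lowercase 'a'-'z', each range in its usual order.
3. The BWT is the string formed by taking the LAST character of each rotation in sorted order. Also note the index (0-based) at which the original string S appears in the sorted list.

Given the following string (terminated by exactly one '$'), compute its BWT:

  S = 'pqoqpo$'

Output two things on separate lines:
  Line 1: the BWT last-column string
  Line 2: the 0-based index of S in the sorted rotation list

All 7 rotations (rotation i = S[i:]+S[:i]):
  rot[0] = pqoqpo$
  rot[1] = qoqpo$p
  rot[2] = oqpo$pq
  rot[3] = qpo$pqo
  rot[4] = po$pqoq
  rot[5] = o$pqoqp
  rot[6] = $pqoqpo
Sorted (with $ < everything):
  sorted[0] = $pqoqpo  (last char: 'o')
  sorted[1] = o$pqoqp  (last char: 'p')
  sorted[2] = oqpo$pq  (last char: 'q')
  sorted[3] = po$pqoq  (last char: 'q')
  sorted[4] = pqoqpo$  (last char: '$')
  sorted[5] = qoqpo$p  (last char: 'p')
  sorted[6] = qpo$pqo  (last char: 'o')
Last column: opqq$po
Original string S is at sorted index 4

Answer: opqq$po
4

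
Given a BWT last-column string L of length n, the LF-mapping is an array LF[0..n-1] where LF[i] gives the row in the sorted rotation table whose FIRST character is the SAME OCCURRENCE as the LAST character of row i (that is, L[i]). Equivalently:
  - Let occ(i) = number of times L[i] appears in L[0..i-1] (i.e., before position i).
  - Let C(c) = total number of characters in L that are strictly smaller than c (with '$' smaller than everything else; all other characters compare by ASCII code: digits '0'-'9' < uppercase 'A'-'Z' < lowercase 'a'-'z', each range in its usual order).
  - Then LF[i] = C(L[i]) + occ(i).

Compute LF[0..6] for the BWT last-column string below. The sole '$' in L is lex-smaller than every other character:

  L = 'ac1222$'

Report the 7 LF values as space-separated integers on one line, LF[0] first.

Char counts: '$':1, '1':1, '2':3, 'a':1, 'c':1
C (first-col start): C('$')=0, C('1')=1, C('2')=2, C('a')=5, C('c')=6
L[0]='a': occ=0, LF[0]=C('a')+0=5+0=5
L[1]='c': occ=0, LF[1]=C('c')+0=6+0=6
L[2]='1': occ=0, LF[2]=C('1')+0=1+0=1
L[3]='2': occ=0, LF[3]=C('2')+0=2+0=2
L[4]='2': occ=1, LF[4]=C('2')+1=2+1=3
L[5]='2': occ=2, LF[5]=C('2')+2=2+2=4
L[6]='$': occ=0, LF[6]=C('$')+0=0+0=0

Answer: 5 6 1 2 3 4 0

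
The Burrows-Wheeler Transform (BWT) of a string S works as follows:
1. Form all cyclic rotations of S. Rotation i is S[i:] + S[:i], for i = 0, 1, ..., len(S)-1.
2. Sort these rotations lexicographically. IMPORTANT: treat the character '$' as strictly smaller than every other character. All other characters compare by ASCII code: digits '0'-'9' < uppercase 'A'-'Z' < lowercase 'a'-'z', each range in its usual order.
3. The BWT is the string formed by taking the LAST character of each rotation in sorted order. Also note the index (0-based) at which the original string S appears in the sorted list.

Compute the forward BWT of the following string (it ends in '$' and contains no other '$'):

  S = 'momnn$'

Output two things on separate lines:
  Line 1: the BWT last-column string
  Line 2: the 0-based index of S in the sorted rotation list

All 6 rotations (rotation i = S[i:]+S[:i]):
  rot[0] = momnn$
  rot[1] = omnn$m
  rot[2] = mnn$mo
  rot[3] = nn$mom
  rot[4] = n$momn
  rot[5] = $momnn
Sorted (with $ < everything):
  sorted[0] = $momnn  (last char: 'n')
  sorted[1] = mnn$mo  (last char: 'o')
  sorted[2] = momnn$  (last char: '$')
  sorted[3] = n$momn  (last char: 'n')
  sorted[4] = nn$mom  (last char: 'm')
  sorted[5] = omnn$m  (last char: 'm')
Last column: no$nmm
Original string S is at sorted index 2

Answer: no$nmm
2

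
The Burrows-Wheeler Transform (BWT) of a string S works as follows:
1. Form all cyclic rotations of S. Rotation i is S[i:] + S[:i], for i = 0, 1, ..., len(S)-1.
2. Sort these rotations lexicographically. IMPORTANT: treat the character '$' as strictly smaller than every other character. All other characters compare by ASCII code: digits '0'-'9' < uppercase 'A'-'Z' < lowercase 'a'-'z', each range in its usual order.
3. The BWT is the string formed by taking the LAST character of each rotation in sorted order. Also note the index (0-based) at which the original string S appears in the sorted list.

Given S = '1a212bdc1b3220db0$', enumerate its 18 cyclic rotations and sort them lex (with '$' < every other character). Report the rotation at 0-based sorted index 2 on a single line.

Answer: 0db0$1a212bdc1b322

Derivation:
All 18 rotations (rotation i = S[i:]+S[:i]):
  rot[0] = 1a212bdc1b3220db0$
  rot[1] = a212bdc1b3220db0$1
  rot[2] = 212bdc1b3220db0$1a
  rot[3] = 12bdc1b3220db0$1a2
  rot[4] = 2bdc1b3220db0$1a21
  rot[5] = bdc1b3220db0$1a212
  rot[6] = dc1b3220db0$1a212b
  rot[7] = c1b3220db0$1a212bd
  rot[8] = 1b3220db0$1a212bdc
  rot[9] = b3220db0$1a212bdc1
  rot[10] = 3220db0$1a212bdc1b
  rot[11] = 220db0$1a212bdc1b3
  rot[12] = 20db0$1a212bdc1b32
  rot[13] = 0db0$1a212bdc1b322
  rot[14] = db0$1a212bdc1b3220
  rot[15] = b0$1a212bdc1b3220d
  rot[16] = 0$1a212bdc1b3220db
  rot[17] = $1a212bdc1b3220db0
Sorted (with $ < everything):
  sorted[0] = $1a212bdc1b3220db0
  sorted[1] = 0$1a212bdc1b3220db
  sorted[2] = 0db0$1a212bdc1b322
  sorted[3] = 12bdc1b3220db0$1a2
  sorted[4] = 1a212bdc1b3220db0$
  sorted[5] = 1b3220db0$1a212bdc
  sorted[6] = 20db0$1a212bdc1b32
  sorted[7] = 212bdc1b3220db0$1a
  sorted[8] = 220db0$1a212bdc1b3
  sorted[9] = 2bdc1b3220db0$1a21
  sorted[10] = 3220db0$1a212bdc1b
  sorted[11] = a212bdc1b3220db0$1
  sorted[12] = b0$1a212bdc1b3220d
  sorted[13] = b3220db0$1a212bdc1
  sorted[14] = bdc1b3220db0$1a212
  sorted[15] = c1b3220db0$1a212bd
  sorted[16] = db0$1a212bdc1b3220
  sorted[17] = dc1b3220db0$1a212b
sorted[2] = 0db0$1a212bdc1b322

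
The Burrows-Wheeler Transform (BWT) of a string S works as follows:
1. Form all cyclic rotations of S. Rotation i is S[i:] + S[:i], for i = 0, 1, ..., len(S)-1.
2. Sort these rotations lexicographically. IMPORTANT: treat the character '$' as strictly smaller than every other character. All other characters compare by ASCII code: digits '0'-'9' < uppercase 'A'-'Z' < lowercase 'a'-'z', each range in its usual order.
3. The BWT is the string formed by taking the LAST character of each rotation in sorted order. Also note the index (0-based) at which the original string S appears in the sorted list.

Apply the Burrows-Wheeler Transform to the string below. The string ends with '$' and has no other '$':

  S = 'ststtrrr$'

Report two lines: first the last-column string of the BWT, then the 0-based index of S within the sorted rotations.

Answer: rrrt$ttss
4

Derivation:
All 9 rotations (rotation i = S[i:]+S[:i]):
  rot[0] = ststtrrr$
  rot[1] = tsttrrr$s
  rot[2] = sttrrr$st
  rot[3] = ttrrr$sts
  rot[4] = trrr$stst
  rot[5] = rrr$ststt
  rot[6] = rr$ststtr
  rot[7] = r$ststtrr
  rot[8] = $ststtrrr
Sorted (with $ < everything):
  sorted[0] = $ststtrrr  (last char: 'r')
  sorted[1] = r$ststtrr  (last char: 'r')
  sorted[2] = rr$ststtr  (last char: 'r')
  sorted[3] = rrr$ststt  (last char: 't')
  sorted[4] = ststtrrr$  (last char: '$')
  sorted[5] = sttrrr$st  (last char: 't')
  sorted[6] = trrr$stst  (last char: 't')
  sorted[7] = tsttrrr$s  (last char: 's')
  sorted[8] = ttrrr$sts  (last char: 's')
Last column: rrrt$ttss
Original string S is at sorted index 4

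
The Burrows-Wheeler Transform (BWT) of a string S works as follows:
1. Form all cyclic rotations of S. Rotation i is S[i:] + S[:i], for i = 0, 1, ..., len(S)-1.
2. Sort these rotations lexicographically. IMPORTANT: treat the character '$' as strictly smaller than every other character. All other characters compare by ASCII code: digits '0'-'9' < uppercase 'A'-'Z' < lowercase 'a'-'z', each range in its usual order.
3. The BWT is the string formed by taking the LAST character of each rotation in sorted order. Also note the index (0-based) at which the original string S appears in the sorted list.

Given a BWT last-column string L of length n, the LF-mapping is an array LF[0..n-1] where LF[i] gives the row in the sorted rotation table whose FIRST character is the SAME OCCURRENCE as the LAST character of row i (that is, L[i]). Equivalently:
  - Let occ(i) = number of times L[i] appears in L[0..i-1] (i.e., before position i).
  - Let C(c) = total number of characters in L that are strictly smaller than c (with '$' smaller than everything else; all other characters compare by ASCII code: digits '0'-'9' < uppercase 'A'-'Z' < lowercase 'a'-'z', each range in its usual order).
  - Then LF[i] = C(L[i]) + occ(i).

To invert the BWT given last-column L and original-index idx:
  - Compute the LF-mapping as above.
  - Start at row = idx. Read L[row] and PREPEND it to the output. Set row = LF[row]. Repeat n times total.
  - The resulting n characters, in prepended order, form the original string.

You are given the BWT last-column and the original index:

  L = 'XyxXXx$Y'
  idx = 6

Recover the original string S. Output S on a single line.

LF mapping: 1 7 5 2 3 6 0 4
Walk LF starting at row 6, prepending L[row]:
  step 1: row=6, L[6]='$', prepend. Next row=LF[6]=0
  step 2: row=0, L[0]='X', prepend. Next row=LF[0]=1
  step 3: row=1, L[1]='y', prepend. Next row=LF[1]=7
  step 4: row=7, L[7]='Y', prepend. Next row=LF[7]=4
  step 5: row=4, L[4]='X', prepend. Next row=LF[4]=3
  step 6: row=3, L[3]='X', prepend. Next row=LF[3]=2
  step 7: row=2, L[2]='x', prepend. Next row=LF[2]=5
  step 8: row=5, L[5]='x', prepend. Next row=LF[5]=6
Reversed output: xxXXYyX$

Answer: xxXXYyX$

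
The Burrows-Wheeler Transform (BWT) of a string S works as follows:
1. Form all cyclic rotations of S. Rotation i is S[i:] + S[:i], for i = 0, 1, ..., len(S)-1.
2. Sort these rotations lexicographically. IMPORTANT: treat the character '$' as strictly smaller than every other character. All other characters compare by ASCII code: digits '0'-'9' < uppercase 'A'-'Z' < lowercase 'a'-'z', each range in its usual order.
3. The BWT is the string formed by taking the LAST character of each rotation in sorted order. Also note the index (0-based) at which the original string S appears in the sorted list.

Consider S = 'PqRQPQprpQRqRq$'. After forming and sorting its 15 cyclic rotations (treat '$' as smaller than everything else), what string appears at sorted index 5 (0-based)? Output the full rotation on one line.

All 15 rotations (rotation i = S[i:]+S[:i]):
  rot[0] = PqRQPQprpQRqRq$
  rot[1] = qRQPQprpQRqRq$P
  rot[2] = RQPQprpQRqRq$Pq
  rot[3] = QPQprpQRqRq$PqR
  rot[4] = PQprpQRqRq$PqRQ
  rot[5] = QprpQRqRq$PqRQP
  rot[6] = prpQRqRq$PqRQPQ
  rot[7] = rpQRqRq$PqRQPQp
  rot[8] = pQRqRq$PqRQPQpr
  rot[9] = QRqRq$PqRQPQprp
  rot[10] = RqRq$PqRQPQprpQ
  rot[11] = qRq$PqRQPQprpQR
  rot[12] = Rq$PqRQPQprpQRq
  rot[13] = q$PqRQPQprpQRqR
  rot[14] = $PqRQPQprpQRqRq
Sorted (with $ < everything):
  sorted[0] = $PqRQPQprpQRqRq
  sorted[1] = PQprpQRqRq$PqRQ
  sorted[2] = PqRQPQprpQRqRq$
  sorted[3] = QPQprpQRqRq$PqR
  sorted[4] = QRqRq$PqRQPQprp
  sorted[5] = QprpQRqRq$PqRQP
  sorted[6] = RQPQprpQRqRq$Pq
  sorted[7] = Rq$PqRQPQprpQRq
  sorted[8] = RqRq$PqRQPQprpQ
  sorted[9] = pQRqRq$PqRQPQpr
  sorted[10] = prpQRqRq$PqRQPQ
  sorted[11] = q$PqRQPQprpQRqR
  sorted[12] = qRQPQprpQRqRq$P
  sorted[13] = qRq$PqRQPQprpQR
  sorted[14] = rpQRqRq$PqRQPQp
sorted[5] = QprpQRqRq$PqRQP

Answer: QprpQRqRq$PqRQP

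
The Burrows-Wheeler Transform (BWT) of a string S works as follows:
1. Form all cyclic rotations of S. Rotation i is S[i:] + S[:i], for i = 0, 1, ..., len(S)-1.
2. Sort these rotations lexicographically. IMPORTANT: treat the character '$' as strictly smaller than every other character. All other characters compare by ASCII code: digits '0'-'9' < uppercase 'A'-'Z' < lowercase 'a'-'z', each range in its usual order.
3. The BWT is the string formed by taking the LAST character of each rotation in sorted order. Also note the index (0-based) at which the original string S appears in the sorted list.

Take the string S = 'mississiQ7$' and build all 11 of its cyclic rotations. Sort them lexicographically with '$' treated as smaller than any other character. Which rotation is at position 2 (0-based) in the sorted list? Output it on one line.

Answer: Q7$mississi

Derivation:
All 11 rotations (rotation i = S[i:]+S[:i]):
  rot[0] = mississiQ7$
  rot[1] = ississiQ7$m
  rot[2] = ssissiQ7$mi
  rot[3] = sissiQ7$mis
  rot[4] = issiQ7$miss
  rot[5] = ssiQ7$missi
  rot[6] = siQ7$missis
  rot[7] = iQ7$mississ
  rot[8] = Q7$mississi
  rot[9] = 7$mississiQ
  rot[10] = $mississiQ7
Sorted (with $ < everything):
  sorted[0] = $mississiQ7
  sorted[1] = 7$mississiQ
  sorted[2] = Q7$mississi
  sorted[3] = iQ7$mississ
  sorted[4] = issiQ7$miss
  sorted[5] = ississiQ7$m
  sorted[6] = mississiQ7$
  sorted[7] = siQ7$missis
  sorted[8] = sissiQ7$mis
  sorted[9] = ssiQ7$missi
  sorted[10] = ssissiQ7$mi
sorted[2] = Q7$mississi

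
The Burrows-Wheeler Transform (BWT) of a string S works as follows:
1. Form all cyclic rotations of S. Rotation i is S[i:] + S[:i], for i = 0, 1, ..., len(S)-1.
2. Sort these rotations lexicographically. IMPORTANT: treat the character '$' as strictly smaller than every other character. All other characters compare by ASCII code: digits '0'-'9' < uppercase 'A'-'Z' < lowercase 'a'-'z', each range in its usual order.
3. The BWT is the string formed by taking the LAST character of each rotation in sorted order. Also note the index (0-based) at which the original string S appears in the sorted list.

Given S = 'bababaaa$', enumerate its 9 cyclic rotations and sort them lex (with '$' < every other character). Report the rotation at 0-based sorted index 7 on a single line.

All 9 rotations (rotation i = S[i:]+S[:i]):
  rot[0] = bababaaa$
  rot[1] = ababaaa$b
  rot[2] = babaaa$ba
  rot[3] = abaaa$bab
  rot[4] = baaa$baba
  rot[5] = aaa$babab
  rot[6] = aa$bababa
  rot[7] = a$bababaa
  rot[8] = $bababaaa
Sorted (with $ < everything):
  sorted[0] = $bababaaa
  sorted[1] = a$bababaa
  sorted[2] = aa$bababa
  sorted[3] = aaa$babab
  sorted[4] = abaaa$bab
  sorted[5] = ababaaa$b
  sorted[6] = baaa$baba
  sorted[7] = babaaa$ba
  sorted[8] = bababaaa$
sorted[7] = babaaa$ba

Answer: babaaa$ba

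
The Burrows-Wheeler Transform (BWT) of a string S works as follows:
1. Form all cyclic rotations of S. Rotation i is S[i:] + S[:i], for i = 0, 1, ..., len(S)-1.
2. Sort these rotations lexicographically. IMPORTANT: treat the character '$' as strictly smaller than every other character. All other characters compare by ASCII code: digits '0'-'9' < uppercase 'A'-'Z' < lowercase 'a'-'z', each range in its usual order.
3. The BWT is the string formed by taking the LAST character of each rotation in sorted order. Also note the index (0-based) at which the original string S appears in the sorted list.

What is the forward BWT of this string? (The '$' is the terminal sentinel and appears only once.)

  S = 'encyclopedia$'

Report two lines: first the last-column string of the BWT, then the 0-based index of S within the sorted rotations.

Answer: aiynep$dceloc
6

Derivation:
All 13 rotations (rotation i = S[i:]+S[:i]):
  rot[0] = encyclopedia$
  rot[1] = ncyclopedia$e
  rot[2] = cyclopedia$en
  rot[3] = yclopedia$enc
  rot[4] = clopedia$ency
  rot[5] = lopedia$encyc
  rot[6] = opedia$encycl
  rot[7] = pedia$encyclo
  rot[8] = edia$encyclop
  rot[9] = dia$encyclope
  rot[10] = ia$encycloped
  rot[11] = a$encyclopedi
  rot[12] = $encyclopedia
Sorted (with $ < everything):
  sorted[0] = $encyclopedia  (last char: 'a')
  sorted[1] = a$encyclopedi  (last char: 'i')
  sorted[2] = clopedia$ency  (last char: 'y')
  sorted[3] = cyclopedia$en  (last char: 'n')
  sorted[4] = dia$encyclope  (last char: 'e')
  sorted[5] = edia$encyclop  (last char: 'p')
  sorted[6] = encyclopedia$  (last char: '$')
  sorted[7] = ia$encycloped  (last char: 'd')
  sorted[8] = lopedia$encyc  (last char: 'c')
  sorted[9] = ncyclopedia$e  (last char: 'e')
  sorted[10] = opedia$encycl  (last char: 'l')
  sorted[11] = pedia$encyclo  (last char: 'o')
  sorted[12] = yclopedia$enc  (last char: 'c')
Last column: aiynep$dceloc
Original string S is at sorted index 6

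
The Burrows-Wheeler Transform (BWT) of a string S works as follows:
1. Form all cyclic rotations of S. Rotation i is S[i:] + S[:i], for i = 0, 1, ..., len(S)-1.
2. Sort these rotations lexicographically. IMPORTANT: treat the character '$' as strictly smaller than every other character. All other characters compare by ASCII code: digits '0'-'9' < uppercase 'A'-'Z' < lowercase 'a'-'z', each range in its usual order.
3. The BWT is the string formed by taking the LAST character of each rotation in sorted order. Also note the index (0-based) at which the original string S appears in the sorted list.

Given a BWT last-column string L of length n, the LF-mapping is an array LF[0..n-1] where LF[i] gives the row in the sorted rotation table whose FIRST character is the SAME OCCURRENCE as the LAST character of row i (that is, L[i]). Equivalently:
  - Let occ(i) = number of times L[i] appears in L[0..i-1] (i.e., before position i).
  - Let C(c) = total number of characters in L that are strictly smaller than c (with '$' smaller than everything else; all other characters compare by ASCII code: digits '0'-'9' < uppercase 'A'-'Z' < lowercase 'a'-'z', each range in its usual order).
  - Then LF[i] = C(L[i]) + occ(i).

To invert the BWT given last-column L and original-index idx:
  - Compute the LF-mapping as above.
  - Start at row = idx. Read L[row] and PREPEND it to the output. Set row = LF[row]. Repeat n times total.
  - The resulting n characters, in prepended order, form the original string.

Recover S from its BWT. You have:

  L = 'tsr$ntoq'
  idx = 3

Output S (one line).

Answer: qtsnrot$

Derivation:
LF mapping: 6 5 4 0 1 7 2 3
Walk LF starting at row 3, prepending L[row]:
  step 1: row=3, L[3]='$', prepend. Next row=LF[3]=0
  step 2: row=0, L[0]='t', prepend. Next row=LF[0]=6
  step 3: row=6, L[6]='o', prepend. Next row=LF[6]=2
  step 4: row=2, L[2]='r', prepend. Next row=LF[2]=4
  step 5: row=4, L[4]='n', prepend. Next row=LF[4]=1
  step 6: row=1, L[1]='s', prepend. Next row=LF[1]=5
  step 7: row=5, L[5]='t', prepend. Next row=LF[5]=7
  step 8: row=7, L[7]='q', prepend. Next row=LF[7]=3
Reversed output: qtsnrot$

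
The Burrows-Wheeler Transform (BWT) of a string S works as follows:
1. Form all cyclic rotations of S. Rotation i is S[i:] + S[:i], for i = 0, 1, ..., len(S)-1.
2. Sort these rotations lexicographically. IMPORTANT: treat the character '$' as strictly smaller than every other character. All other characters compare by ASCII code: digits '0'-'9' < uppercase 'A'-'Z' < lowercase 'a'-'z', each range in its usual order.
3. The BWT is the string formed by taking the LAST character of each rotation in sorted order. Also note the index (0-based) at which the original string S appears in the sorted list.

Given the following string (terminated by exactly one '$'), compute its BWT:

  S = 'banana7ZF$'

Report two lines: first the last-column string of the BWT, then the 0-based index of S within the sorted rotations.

All 10 rotations (rotation i = S[i:]+S[:i]):
  rot[0] = banana7ZF$
  rot[1] = anana7ZF$b
  rot[2] = nana7ZF$ba
  rot[3] = ana7ZF$ban
  rot[4] = na7ZF$bana
  rot[5] = a7ZF$banan
  rot[6] = 7ZF$banana
  rot[7] = ZF$banana7
  rot[8] = F$banana7Z
  rot[9] = $banana7ZF
Sorted (with $ < everything):
  sorted[0] = $banana7ZF  (last char: 'F')
  sorted[1] = 7ZF$banana  (last char: 'a')
  sorted[2] = F$banana7Z  (last char: 'Z')
  sorted[3] = ZF$banana7  (last char: '7')
  sorted[4] = a7ZF$banan  (last char: 'n')
  sorted[5] = ana7ZF$ban  (last char: 'n')
  sorted[6] = anana7ZF$b  (last char: 'b')
  sorted[7] = banana7ZF$  (last char: '$')
  sorted[8] = na7ZF$bana  (last char: 'a')
  sorted[9] = nana7ZF$ba  (last char: 'a')
Last column: FaZ7nnb$aa
Original string S is at sorted index 7

Answer: FaZ7nnb$aa
7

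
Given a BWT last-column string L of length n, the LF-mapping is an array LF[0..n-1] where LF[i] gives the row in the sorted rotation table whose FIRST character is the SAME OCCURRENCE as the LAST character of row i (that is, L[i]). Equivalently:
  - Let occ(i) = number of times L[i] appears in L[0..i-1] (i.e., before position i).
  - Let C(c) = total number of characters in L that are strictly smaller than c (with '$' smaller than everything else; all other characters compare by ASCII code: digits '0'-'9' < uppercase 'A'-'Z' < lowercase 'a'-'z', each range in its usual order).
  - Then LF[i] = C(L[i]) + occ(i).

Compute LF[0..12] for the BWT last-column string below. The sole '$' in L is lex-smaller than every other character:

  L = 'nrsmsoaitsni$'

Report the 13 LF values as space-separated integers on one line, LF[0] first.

Answer: 5 8 9 4 10 7 1 2 12 11 6 3 0

Derivation:
Char counts: '$':1, 'a':1, 'i':2, 'm':1, 'n':2, 'o':1, 'r':1, 's':3, 't':1
C (first-col start): C('$')=0, C('a')=1, C('i')=2, C('m')=4, C('n')=5, C('o')=7, C('r')=8, C('s')=9, C('t')=12
L[0]='n': occ=0, LF[0]=C('n')+0=5+0=5
L[1]='r': occ=0, LF[1]=C('r')+0=8+0=8
L[2]='s': occ=0, LF[2]=C('s')+0=9+0=9
L[3]='m': occ=0, LF[3]=C('m')+0=4+0=4
L[4]='s': occ=1, LF[4]=C('s')+1=9+1=10
L[5]='o': occ=0, LF[5]=C('o')+0=7+0=7
L[6]='a': occ=0, LF[6]=C('a')+0=1+0=1
L[7]='i': occ=0, LF[7]=C('i')+0=2+0=2
L[8]='t': occ=0, LF[8]=C('t')+0=12+0=12
L[9]='s': occ=2, LF[9]=C('s')+2=9+2=11
L[10]='n': occ=1, LF[10]=C('n')+1=5+1=6
L[11]='i': occ=1, LF[11]=C('i')+1=2+1=3
L[12]='$': occ=0, LF[12]=C('$')+0=0+0=0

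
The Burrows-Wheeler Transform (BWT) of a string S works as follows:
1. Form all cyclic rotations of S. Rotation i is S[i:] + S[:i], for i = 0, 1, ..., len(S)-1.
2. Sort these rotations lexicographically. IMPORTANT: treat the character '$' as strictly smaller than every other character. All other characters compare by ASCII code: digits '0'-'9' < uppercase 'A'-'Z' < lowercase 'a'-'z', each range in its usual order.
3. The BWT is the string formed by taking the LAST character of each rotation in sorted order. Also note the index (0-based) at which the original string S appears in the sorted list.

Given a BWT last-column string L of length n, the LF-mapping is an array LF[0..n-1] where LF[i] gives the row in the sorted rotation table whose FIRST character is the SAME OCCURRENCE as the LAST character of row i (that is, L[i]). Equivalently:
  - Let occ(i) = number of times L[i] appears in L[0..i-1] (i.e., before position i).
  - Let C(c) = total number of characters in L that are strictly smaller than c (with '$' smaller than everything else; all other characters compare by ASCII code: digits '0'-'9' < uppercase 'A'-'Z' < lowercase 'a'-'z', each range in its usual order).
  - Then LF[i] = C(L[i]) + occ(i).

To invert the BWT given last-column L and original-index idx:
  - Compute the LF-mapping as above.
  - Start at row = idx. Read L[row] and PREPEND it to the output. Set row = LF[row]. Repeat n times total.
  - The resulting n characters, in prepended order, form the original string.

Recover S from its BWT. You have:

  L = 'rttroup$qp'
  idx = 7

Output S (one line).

Answer: toqtprpur$

Derivation:
LF mapping: 5 7 8 6 1 9 2 0 4 3
Walk LF starting at row 7, prepending L[row]:
  step 1: row=7, L[7]='$', prepend. Next row=LF[7]=0
  step 2: row=0, L[0]='r', prepend. Next row=LF[0]=5
  step 3: row=5, L[5]='u', prepend. Next row=LF[5]=9
  step 4: row=9, L[9]='p', prepend. Next row=LF[9]=3
  step 5: row=3, L[3]='r', prepend. Next row=LF[3]=6
  step 6: row=6, L[6]='p', prepend. Next row=LF[6]=2
  step 7: row=2, L[2]='t', prepend. Next row=LF[2]=8
  step 8: row=8, L[8]='q', prepend. Next row=LF[8]=4
  step 9: row=4, L[4]='o', prepend. Next row=LF[4]=1
  step 10: row=1, L[1]='t', prepend. Next row=LF[1]=7
Reversed output: toqtprpur$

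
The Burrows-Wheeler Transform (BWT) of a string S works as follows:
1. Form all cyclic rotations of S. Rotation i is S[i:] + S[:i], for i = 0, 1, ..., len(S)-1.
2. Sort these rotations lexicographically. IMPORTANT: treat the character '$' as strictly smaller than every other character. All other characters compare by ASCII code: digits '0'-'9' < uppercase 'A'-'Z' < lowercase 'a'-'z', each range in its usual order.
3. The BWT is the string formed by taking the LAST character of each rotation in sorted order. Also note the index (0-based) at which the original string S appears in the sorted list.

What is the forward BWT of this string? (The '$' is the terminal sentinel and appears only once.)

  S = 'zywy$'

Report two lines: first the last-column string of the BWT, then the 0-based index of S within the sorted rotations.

Answer: yywz$
4

Derivation:
All 5 rotations (rotation i = S[i:]+S[:i]):
  rot[0] = zywy$
  rot[1] = ywy$z
  rot[2] = wy$zy
  rot[3] = y$zyw
  rot[4] = $zywy
Sorted (with $ < everything):
  sorted[0] = $zywy  (last char: 'y')
  sorted[1] = wy$zy  (last char: 'y')
  sorted[2] = y$zyw  (last char: 'w')
  sorted[3] = ywy$z  (last char: 'z')
  sorted[4] = zywy$  (last char: '$')
Last column: yywz$
Original string S is at sorted index 4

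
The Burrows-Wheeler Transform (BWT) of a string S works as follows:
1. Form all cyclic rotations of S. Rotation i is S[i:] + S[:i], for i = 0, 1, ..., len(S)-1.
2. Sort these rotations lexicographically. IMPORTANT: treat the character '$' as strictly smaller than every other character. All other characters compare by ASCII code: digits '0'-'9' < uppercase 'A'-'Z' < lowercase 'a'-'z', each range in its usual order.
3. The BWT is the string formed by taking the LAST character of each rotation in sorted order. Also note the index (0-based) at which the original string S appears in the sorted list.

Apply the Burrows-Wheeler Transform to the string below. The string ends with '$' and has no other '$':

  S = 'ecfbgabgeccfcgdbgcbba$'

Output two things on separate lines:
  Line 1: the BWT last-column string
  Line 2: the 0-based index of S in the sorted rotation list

All 22 rotations (rotation i = S[i:]+S[:i]):
  rot[0] = ecfbgabgeccfcgdbgcbba$
  rot[1] = cfbgabgeccfcgdbgcbba$e
  rot[2] = fbgabgeccfcgdbgcbba$ec
  rot[3] = bgabgeccfcgdbgcbba$ecf
  rot[4] = gabgeccfcgdbgcbba$ecfb
  rot[5] = abgeccfcgdbgcbba$ecfbg
  rot[6] = bgeccfcgdbgcbba$ecfbga
  rot[7] = geccfcgdbgcbba$ecfbgab
  rot[8] = eccfcgdbgcbba$ecfbgabg
  rot[9] = ccfcgdbgcbba$ecfbgabge
  rot[10] = cfcgdbgcbba$ecfbgabgec
  rot[11] = fcgdbgcbba$ecfbgabgecc
  rot[12] = cgdbgcbba$ecfbgabgeccf
  rot[13] = gdbgcbba$ecfbgabgeccfc
  rot[14] = dbgcbba$ecfbgabgeccfcg
  rot[15] = bgcbba$ecfbgabgeccfcgd
  rot[16] = gcbba$ecfbgabgeccfcgdb
  rot[17] = cbba$ecfbgabgeccfcgdbg
  rot[18] = bba$ecfbgabgeccfcgdbgc
  rot[19] = ba$ecfbgabgeccfcgdbgcb
  rot[20] = a$ecfbgabgeccfcgdbgcbb
  rot[21] = $ecfbgabgeccfcgdbgcbba
Sorted (with $ < everything):
  sorted[0] = $ecfbgabgeccfcgdbgcbba  (last char: 'a')
  sorted[1] = a$ecfbgabgeccfcgdbgcbb  (last char: 'b')
  sorted[2] = abgeccfcgdbgcbba$ecfbg  (last char: 'g')
  sorted[3] = ba$ecfbgabgeccfcgdbgcb  (last char: 'b')
  sorted[4] = bba$ecfbgabgeccfcgdbgc  (last char: 'c')
  sorted[5] = bgabgeccfcgdbgcbba$ecf  (last char: 'f')
  sorted[6] = bgcbba$ecfbgabgeccfcgd  (last char: 'd')
  sorted[7] = bgeccfcgdbgcbba$ecfbga  (last char: 'a')
  sorted[8] = cbba$ecfbgabgeccfcgdbg  (last char: 'g')
  sorted[9] = ccfcgdbgcbba$ecfbgabge  (last char: 'e')
  sorted[10] = cfbgabgeccfcgdbgcbba$e  (last char: 'e')
  sorted[11] = cfcgdbgcbba$ecfbgabgec  (last char: 'c')
  sorted[12] = cgdbgcbba$ecfbgabgeccf  (last char: 'f')
  sorted[13] = dbgcbba$ecfbgabgeccfcg  (last char: 'g')
  sorted[14] = eccfcgdbgcbba$ecfbgabg  (last char: 'g')
  sorted[15] = ecfbgabgeccfcgdbgcbba$  (last char: '$')
  sorted[16] = fbgabgeccfcgdbgcbba$ec  (last char: 'c')
  sorted[17] = fcgdbgcbba$ecfbgabgecc  (last char: 'c')
  sorted[18] = gabgeccfcgdbgcbba$ecfb  (last char: 'b')
  sorted[19] = gcbba$ecfbgabgeccfcgdb  (last char: 'b')
  sorted[20] = gdbgcbba$ecfbgabgeccfc  (last char: 'c')
  sorted[21] = geccfcgdbgcbba$ecfbgab  (last char: 'b')
Last column: abgbcfdageecfgg$ccbbcb
Original string S is at sorted index 15

Answer: abgbcfdageecfgg$ccbbcb
15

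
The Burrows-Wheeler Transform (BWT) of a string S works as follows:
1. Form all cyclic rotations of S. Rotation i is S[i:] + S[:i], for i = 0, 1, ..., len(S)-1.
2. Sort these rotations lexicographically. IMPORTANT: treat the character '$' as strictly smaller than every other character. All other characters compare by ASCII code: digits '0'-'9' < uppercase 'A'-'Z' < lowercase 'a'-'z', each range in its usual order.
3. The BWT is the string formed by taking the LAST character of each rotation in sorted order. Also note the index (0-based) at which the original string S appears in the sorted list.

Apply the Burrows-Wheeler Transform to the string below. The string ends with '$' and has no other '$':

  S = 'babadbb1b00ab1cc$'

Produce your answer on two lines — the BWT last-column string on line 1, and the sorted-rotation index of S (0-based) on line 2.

All 17 rotations (rotation i = S[i:]+S[:i]):
  rot[0] = babadbb1b00ab1cc$
  rot[1] = abadbb1b00ab1cc$b
  rot[2] = badbb1b00ab1cc$ba
  rot[3] = adbb1b00ab1cc$bab
  rot[4] = dbb1b00ab1cc$baba
  rot[5] = bb1b00ab1cc$babad
  rot[6] = b1b00ab1cc$babadb
  rot[7] = 1b00ab1cc$babadbb
  rot[8] = b00ab1cc$babadbb1
  rot[9] = 00ab1cc$babadbb1b
  rot[10] = 0ab1cc$babadbb1b0
  rot[11] = ab1cc$babadbb1b00
  rot[12] = b1cc$babadbb1b00a
  rot[13] = 1cc$babadbb1b00ab
  rot[14] = cc$babadbb1b00ab1
  rot[15] = c$babadbb1b00ab1c
  rot[16] = $babadbb1b00ab1cc
Sorted (with $ < everything):
  sorted[0] = $babadbb1b00ab1cc  (last char: 'c')
  sorted[1] = 00ab1cc$babadbb1b  (last char: 'b')
  sorted[2] = 0ab1cc$babadbb1b0  (last char: '0')
  sorted[3] = 1b00ab1cc$babadbb  (last char: 'b')
  sorted[4] = 1cc$babadbb1b00ab  (last char: 'b')
  sorted[5] = ab1cc$babadbb1b00  (last char: '0')
  sorted[6] = abadbb1b00ab1cc$b  (last char: 'b')
  sorted[7] = adbb1b00ab1cc$bab  (last char: 'b')
  sorted[8] = b00ab1cc$babadbb1  (last char: '1')
  sorted[9] = b1b00ab1cc$babadb  (last char: 'b')
  sorted[10] = b1cc$babadbb1b00a  (last char: 'a')
  sorted[11] = babadbb1b00ab1cc$  (last char: '$')
  sorted[12] = badbb1b00ab1cc$ba  (last char: 'a')
  sorted[13] = bb1b00ab1cc$babad  (last char: 'd')
  sorted[14] = c$babadbb1b00ab1c  (last char: 'c')
  sorted[15] = cc$babadbb1b00ab1  (last char: '1')
  sorted[16] = dbb1b00ab1cc$baba  (last char: 'a')
Last column: cb0bb0bb1ba$adc1a
Original string S is at sorted index 11

Answer: cb0bb0bb1ba$adc1a
11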